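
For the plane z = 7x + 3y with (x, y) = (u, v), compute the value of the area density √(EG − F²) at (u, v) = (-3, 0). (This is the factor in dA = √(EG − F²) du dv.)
√(EG − F²)|_{(-3, 0)} = sqrt(59)

E = 50, F = 21, G = 10, so EG − F² = 59. Taking the positive square root: √(EG − F²) = sqrt(59). At (u, v) = (-3, 0): sqrt(59).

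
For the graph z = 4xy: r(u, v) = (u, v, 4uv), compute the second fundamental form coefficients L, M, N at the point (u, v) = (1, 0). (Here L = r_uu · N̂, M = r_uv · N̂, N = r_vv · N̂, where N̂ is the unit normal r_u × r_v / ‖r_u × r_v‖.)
L = 0;  M = 4*sqrt(17)/17;  N = 0

Compute the unit normal N̂(u, v) = (-4*v/sqrt(16*u^2 + 16*v^2 + 1), -4*u/sqrt(16*u^2 + 16*v^2 + 1), 1/sqrt(16*u^2 + 16*v^2 + 1)), and the second partials r_uu, r_uv, r_vv. Take dot products:
  L(u, v) = r_uu · N̂ = 0,
  M(u, v) = r_uv · N̂ = 4/sqrt(16*u^2 + 16*v^2 + 1),
  N(u, v) = r_vv · N̂ = 0.
Evaluating at (u, v) = (1, 0):
  L = 0, M = 4*sqrt(17)/17, N = 0.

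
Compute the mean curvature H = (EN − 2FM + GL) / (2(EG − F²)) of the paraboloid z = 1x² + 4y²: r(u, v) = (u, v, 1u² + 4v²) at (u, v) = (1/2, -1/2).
H = 25*sqrt(2)/108

With E = 4*u^2 + 1, F = 16*u*v, G = 64*v^2 + 1, L = 2/sqrt(4*u^2 + 64*v^2 + 1), M = 0, N = 8/sqrt(4*u^2 + 64*v^2 + 1), assemble
  H = (EN − 2FM + GL) / (2(EG − F²)) = (16*u^2 + 64*v^2 + 5)/(4*u^2 + 64*v^2 + 1)^(3/2).
At (u, v) = (1/2, -1/2): H = 25*sqrt(2)/108.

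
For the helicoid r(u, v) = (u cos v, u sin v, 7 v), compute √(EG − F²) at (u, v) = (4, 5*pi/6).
√(EG − F²)|_{(4, 5*pi/6)} = sqrt(65)

E = 1, F = 0, G = u^2 + 49; EG − F² = u^2 + 49; √(EG − F²) = sqrt(u^2 + 49). At the given point: sqrt(65).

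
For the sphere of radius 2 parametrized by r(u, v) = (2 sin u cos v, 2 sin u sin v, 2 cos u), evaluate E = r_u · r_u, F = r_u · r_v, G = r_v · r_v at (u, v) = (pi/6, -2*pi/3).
E = 4;  F = 0;  G = 1

Partials: r_u = (2*cos(u)*cos(v), 2*sin(v)*cos(u), -2*sin(u)), r_v = (-2*sin(u)*sin(v), 2*sin(u)*cos(v), 0). As functions of (u, v):
  E = r_u · r_u = 4,
  F = r_u · r_v = 0,
  G = r_v · r_v = 4*sin(u)^2.
Evaluating at (u, v) = (pi/6, -2*pi/3): E = 4, F = 0, G = 1.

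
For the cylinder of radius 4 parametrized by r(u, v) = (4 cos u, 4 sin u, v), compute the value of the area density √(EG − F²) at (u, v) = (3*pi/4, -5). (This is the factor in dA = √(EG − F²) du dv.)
√(EG − F²)|_{(3*pi/4, -5)} = 4

E = 16, F = 0, G = 1, so EG − F² = 16. Taking the positive square root: √(EG − F²) = 4. At (u, v) = (3*pi/4, -5): 4.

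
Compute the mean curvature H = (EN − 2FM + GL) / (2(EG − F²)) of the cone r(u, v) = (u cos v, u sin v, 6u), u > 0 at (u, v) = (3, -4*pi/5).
H = sqrt(37)/37

With E = 37, F = 0, G = u^2, L = 0, M = 0, N = 6*sqrt(37)*u^2/(37*Abs(u)), assemble
  H = (EN − 2FM + GL) / (2(EG − F²)) = 3*sqrt(37)/(37*Abs(u)).
At (u, v) = (3, -4*pi/5): H = sqrt(37)/37.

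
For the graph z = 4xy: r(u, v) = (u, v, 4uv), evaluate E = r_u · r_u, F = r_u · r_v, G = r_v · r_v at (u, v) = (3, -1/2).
E = 5;  F = -24;  G = 145

Partials: r_u = (1, 0, 4*v), r_v = (0, 1, 4*u). As functions of (u, v):
  E = r_u · r_u = 16*v^2 + 1,
  F = r_u · r_v = 16*u*v,
  G = r_v · r_v = 16*u^2 + 1.
Evaluating at (u, v) = (3, -1/2): E = 5, F = -24, G = 145.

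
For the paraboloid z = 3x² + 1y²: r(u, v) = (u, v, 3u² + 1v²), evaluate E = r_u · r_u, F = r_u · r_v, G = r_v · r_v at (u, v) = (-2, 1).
E = 145;  F = -24;  G = 5

Partials: r_u = (1, 0, 6*u), r_v = (0, 1, 2*v). As functions of (u, v):
  E = r_u · r_u = 36*u^2 + 1,
  F = r_u · r_v = 12*u*v,
  G = r_v · r_v = 4*v^2 + 1.
Evaluating at (u, v) = (-2, 1): E = 145, F = -24, G = 5.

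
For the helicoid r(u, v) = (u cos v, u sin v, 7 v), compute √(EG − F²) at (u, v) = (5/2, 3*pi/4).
√(EG − F²)|_{(5/2, 3*pi/4)} = sqrt(221)/2

E = 1, F = 0, G = u^2 + 49; EG − F² = u^2 + 49; √(EG − F²) = sqrt(u^2 + 49). At the given point: sqrt(221)/2.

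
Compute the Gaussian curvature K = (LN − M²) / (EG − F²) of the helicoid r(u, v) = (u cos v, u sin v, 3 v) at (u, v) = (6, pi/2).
K = -1/225

Coefficients of the first fundamental form: E = 1, F = 0, G = u^2 + 9.
Coefficients of the second fundamental form: L = 0, M = -3/sqrt(u^2 + 9), N = 0.
Assemble K = (LN − M²)/(EG − F²) = -9/(u^2 + 9)^2. At (u, v) = (6, pi/2): K = -1/225.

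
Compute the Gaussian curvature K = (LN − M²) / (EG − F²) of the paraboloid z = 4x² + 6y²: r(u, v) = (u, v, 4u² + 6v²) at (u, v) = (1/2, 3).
K = 96/1723969

Coefficients of the first fundamental form: E = 64*u^2 + 1, F = 96*u*v, G = 144*v^2 + 1.
Coefficients of the second fundamental form: L = 8/sqrt(64*u^2 + 144*v^2 + 1), M = 0, N = 12/sqrt(64*u^2 + 144*v^2 + 1).
Assemble K = (LN − M²)/(EG − F²) = 96/(4096*u^4 + 18432*u^2*v^2 + 128*u^2 + 20736*v^4 + 288*v^2 + 1). At (u, v) = (1/2, 3): K = 96/1723969.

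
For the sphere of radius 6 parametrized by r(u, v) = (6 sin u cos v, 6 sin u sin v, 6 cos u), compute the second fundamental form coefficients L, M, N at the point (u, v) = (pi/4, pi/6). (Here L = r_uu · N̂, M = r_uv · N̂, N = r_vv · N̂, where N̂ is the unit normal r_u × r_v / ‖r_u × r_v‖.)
L = -6;  M = 0;  N = -3

Compute the unit normal N̂(u, v) = (sin(u)^2*cos(v)/Abs(sin(u)), sin(u)^2*sin(v)/Abs(sin(u)), sin(2*u)/(2*Abs(sin(u)))), and the second partials r_uu, r_uv, r_vv. Take dot products:
  L(u, v) = r_uu · N̂ = -6*sin(u)/Abs(sin(u)),
  M(u, v) = r_uv · N̂ = 0,
  N(u, v) = r_vv · N̂ = -6*sin(u)^3/Abs(sin(u)).
Evaluating at (u, v) = (pi/4, pi/6):
  L = -6, M = 0, N = -3.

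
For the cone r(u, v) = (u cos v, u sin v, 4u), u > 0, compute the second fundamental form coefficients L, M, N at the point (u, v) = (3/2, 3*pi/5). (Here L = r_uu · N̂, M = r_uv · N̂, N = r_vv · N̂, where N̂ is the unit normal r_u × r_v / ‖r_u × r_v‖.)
L = 0;  M = 0;  N = 6*sqrt(17)/17

Compute the unit normal N̂(u, v) = (-4*sqrt(17)*u*cos(v)/(17*Abs(u)), -4*sqrt(17)*u*sin(v)/(17*Abs(u)), sqrt(17)*u/(17*Abs(u))), and the second partials r_uu, r_uv, r_vv. Take dot products:
  L(u, v) = r_uu · N̂ = 0,
  M(u, v) = r_uv · N̂ = 0,
  N(u, v) = r_vv · N̂ = 4*sqrt(17)*u^2/(17*Abs(u)).
Evaluating at (u, v) = (3/2, 3*pi/5):
  L = 0, M = 0, N = 6*sqrt(17)/17.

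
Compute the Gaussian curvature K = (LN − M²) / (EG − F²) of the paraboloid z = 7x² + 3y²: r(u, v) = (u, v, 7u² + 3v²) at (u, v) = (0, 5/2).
K = 21/12769

Coefficients of the first fundamental form: E = 196*u^2 + 1, F = 84*u*v, G = 36*v^2 + 1.
Coefficients of the second fundamental form: L = 14/sqrt(196*u^2 + 36*v^2 + 1), M = 0, N = 6/sqrt(196*u^2 + 36*v^2 + 1).
Assemble K = (LN − M²)/(EG − F²) = 84/(38416*u^4 + 14112*u^2*v^2 + 392*u^2 + 1296*v^4 + 72*v^2 + 1). At (u, v) = (0, 5/2): K = 21/12769.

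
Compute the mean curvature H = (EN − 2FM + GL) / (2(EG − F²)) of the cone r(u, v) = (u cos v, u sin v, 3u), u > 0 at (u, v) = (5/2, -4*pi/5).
H = 3*sqrt(10)/50

With E = 10, F = 0, G = u^2, L = 0, M = 0, N = 3*sqrt(10)*u^2/(10*Abs(u)), assemble
  H = (EN − 2FM + GL) / (2(EG − F²)) = 3*sqrt(10)/(20*Abs(u)).
At (u, v) = (5/2, -4*pi/5): H = 3*sqrt(10)/50.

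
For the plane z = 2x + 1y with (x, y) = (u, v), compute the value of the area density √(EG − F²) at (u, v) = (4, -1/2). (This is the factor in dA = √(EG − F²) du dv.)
√(EG − F²)|_{(4, -1/2)} = sqrt(6)

E = 5, F = 2, G = 2, so EG − F² = 6. Taking the positive square root: √(EG − F²) = sqrt(6). At (u, v) = (4, -1/2): sqrt(6).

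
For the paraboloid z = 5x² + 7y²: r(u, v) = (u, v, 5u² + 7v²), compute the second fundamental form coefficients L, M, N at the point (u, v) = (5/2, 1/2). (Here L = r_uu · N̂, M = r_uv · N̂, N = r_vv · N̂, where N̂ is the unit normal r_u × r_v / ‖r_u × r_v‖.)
L = 2*sqrt(3)/9;  M = 0;  N = 14*sqrt(3)/45

Compute the unit normal N̂(u, v) = (-10*u/sqrt(100*u^2 + 196*v^2 + 1), -14*v/sqrt(100*u^2 + 196*v^2 + 1), 1/sqrt(100*u^2 + 196*v^2 + 1)), and the second partials r_uu, r_uv, r_vv. Take dot products:
  L(u, v) = r_uu · N̂ = 10/sqrt(100*u^2 + 196*v^2 + 1),
  M(u, v) = r_uv · N̂ = 0,
  N(u, v) = r_vv · N̂ = 14/sqrt(100*u^2 + 196*v^2 + 1).
Evaluating at (u, v) = (5/2, 1/2):
  L = 2*sqrt(3)/9, M = 0, N = 14*sqrt(3)/45.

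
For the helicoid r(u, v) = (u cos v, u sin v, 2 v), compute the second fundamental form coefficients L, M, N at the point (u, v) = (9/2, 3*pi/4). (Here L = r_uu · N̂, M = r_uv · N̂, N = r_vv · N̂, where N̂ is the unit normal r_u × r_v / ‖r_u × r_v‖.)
L = 0;  M = -4*sqrt(97)/97;  N = 0

Compute the unit normal N̂(u, v) = (2*sin(v)/sqrt(u^2 + 4), -2*cos(v)/sqrt(u^2 + 4), u/sqrt(u^2 + 4)), and the second partials r_uu, r_uv, r_vv. Take dot products:
  L(u, v) = r_uu · N̂ = 0,
  M(u, v) = r_uv · N̂ = -2/sqrt(u^2 + 4),
  N(u, v) = r_vv · N̂ = 0.
Evaluating at (u, v) = (9/2, 3*pi/4):
  L = 0, M = -4*sqrt(97)/97, N = 0.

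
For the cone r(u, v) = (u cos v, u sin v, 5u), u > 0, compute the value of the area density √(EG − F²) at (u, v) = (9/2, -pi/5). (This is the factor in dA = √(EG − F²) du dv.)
√(EG − F²)|_{(9/2, -pi/5)} = 9*sqrt(26)/2

E = 26, F = 0, G = u^2, so EG − F² = 26*u^2. Taking the positive square root: √(EG − F²) = sqrt(26)*Abs(u). At (u, v) = (9/2, -pi/5): 9*sqrt(26)/2.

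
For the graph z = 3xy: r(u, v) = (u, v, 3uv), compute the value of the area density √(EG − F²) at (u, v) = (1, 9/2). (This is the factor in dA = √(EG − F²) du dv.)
√(EG − F²)|_{(1, 9/2)} = sqrt(769)/2

E = 9*v^2 + 1, F = 9*u*v, G = 9*u^2 + 1, so EG − F² = 9*u^2 + 9*v^2 + 1. Taking the positive square root: √(EG − F²) = sqrt(9*u^2 + 9*v^2 + 1). At (u, v) = (1, 9/2): sqrt(769)/2.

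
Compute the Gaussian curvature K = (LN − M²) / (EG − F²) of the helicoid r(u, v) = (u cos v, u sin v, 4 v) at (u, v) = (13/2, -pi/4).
K = -256/54289

Coefficients of the first fundamental form: E = 1, F = 0, G = u^2 + 16.
Coefficients of the second fundamental form: L = 0, M = -4/sqrt(u^2 + 16), N = 0.
Assemble K = (LN − M²)/(EG − F²) = -16/(u^2 + 16)^2. At (u, v) = (13/2, -pi/4): K = -256/54289.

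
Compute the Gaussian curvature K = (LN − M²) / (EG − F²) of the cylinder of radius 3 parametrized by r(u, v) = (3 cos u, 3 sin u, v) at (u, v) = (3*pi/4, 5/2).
K = 0

Coefficients of the first fundamental form: E = 9, F = 0, G = 1.
Coefficients of the second fundamental form: L = -3, M = 0, N = 0.
Assemble K = (LN − M²)/(EG − F²) = 0. At (u, v) = (3*pi/4, 5/2): K = 0.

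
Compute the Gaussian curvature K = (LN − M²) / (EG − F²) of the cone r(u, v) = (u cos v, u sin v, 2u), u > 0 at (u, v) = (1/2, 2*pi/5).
K = 0

Coefficients of the first fundamental form: E = 5, F = 0, G = u^2.
Coefficients of the second fundamental form: L = 0, M = 0, N = 2*sqrt(5)*u^2/(5*Abs(u)).
Assemble K = (LN − M²)/(EG − F²) = 0. At (u, v) = (1/2, 2*pi/5): K = 0.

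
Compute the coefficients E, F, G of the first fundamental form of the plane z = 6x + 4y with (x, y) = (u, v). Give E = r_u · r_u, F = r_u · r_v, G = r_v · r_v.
E = 37;  F = 24;  G = 17

Compute partials: r_u = (1, 0, 6), r_v = (0, 1, 4). Then
  E = r_u · r_u = 37,
  F = r_u · r_v = 24,
  G = r_v · r_v = 17.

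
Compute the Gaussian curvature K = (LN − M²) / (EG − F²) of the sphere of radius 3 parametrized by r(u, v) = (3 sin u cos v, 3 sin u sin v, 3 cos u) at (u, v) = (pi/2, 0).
K = 1/9

Coefficients of the first fundamental form: E = 9, F = 0, G = 9*sin(u)^2.
Coefficients of the second fundamental form: L = -3*sin(u)/Abs(sin(u)), M = 0, N = -3*sin(u)^3/Abs(sin(u)).
Assemble K = (LN − M²)/(EG − F²) = 1/9. At (u, v) = (pi/2, 0): K = 1/9.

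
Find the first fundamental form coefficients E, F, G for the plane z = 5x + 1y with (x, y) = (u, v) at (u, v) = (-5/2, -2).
E = 26;  F = 5;  G = 2

Partials: r_u = (1, 0, 5), r_v = (0, 1, 1). As functions of (u, v):
  E = r_u · r_u = 26,
  F = r_u · r_v = 5,
  G = r_v · r_v = 2.
Evaluating at (u, v) = (-5/2, -2): E = 26, F = 5, G = 2.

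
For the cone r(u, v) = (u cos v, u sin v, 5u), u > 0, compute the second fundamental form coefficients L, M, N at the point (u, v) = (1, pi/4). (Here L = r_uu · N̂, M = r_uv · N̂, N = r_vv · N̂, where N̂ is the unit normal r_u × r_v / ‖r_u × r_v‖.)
L = 0;  M = 0;  N = 5*sqrt(26)/26

Compute the unit normal N̂(u, v) = (-5*sqrt(26)*u*cos(v)/(26*Abs(u)), -5*sqrt(26)*u*sin(v)/(26*Abs(u)), sqrt(26)*u/(26*Abs(u))), and the second partials r_uu, r_uv, r_vv. Take dot products:
  L(u, v) = r_uu · N̂ = 0,
  M(u, v) = r_uv · N̂ = 0,
  N(u, v) = r_vv · N̂ = 5*sqrt(26)*u^2/(26*Abs(u)).
Evaluating at (u, v) = (1, pi/4):
  L = 0, M = 0, N = 5*sqrt(26)/26.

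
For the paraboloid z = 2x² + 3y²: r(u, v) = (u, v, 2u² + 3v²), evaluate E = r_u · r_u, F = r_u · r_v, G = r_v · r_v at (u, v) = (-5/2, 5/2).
E = 101;  F = -150;  G = 226

Partials: r_u = (1, 0, 4*u), r_v = (0, 1, 6*v). As functions of (u, v):
  E = r_u · r_u = 16*u^2 + 1,
  F = r_u · r_v = 24*u*v,
  G = r_v · r_v = 36*v^2 + 1.
Evaluating at (u, v) = (-5/2, 5/2): E = 101, F = -150, G = 226.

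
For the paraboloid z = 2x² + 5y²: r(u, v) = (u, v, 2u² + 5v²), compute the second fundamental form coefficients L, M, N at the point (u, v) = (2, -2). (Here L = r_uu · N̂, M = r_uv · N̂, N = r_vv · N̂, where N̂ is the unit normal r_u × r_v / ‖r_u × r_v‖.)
L = 4*sqrt(465)/465;  M = 0;  N = 2*sqrt(465)/93

Compute the unit normal N̂(u, v) = (-4*u/sqrt(16*u^2 + 100*v^2 + 1), -10*v/sqrt(16*u^2 + 100*v^2 + 1), 1/sqrt(16*u^2 + 100*v^2 + 1)), and the second partials r_uu, r_uv, r_vv. Take dot products:
  L(u, v) = r_uu · N̂ = 4/sqrt(16*u^2 + 100*v^2 + 1),
  M(u, v) = r_uv · N̂ = 0,
  N(u, v) = r_vv · N̂ = 10/sqrt(16*u^2 + 100*v^2 + 1).
Evaluating at (u, v) = (2, -2):
  L = 4*sqrt(465)/465, M = 0, N = 2*sqrt(465)/93.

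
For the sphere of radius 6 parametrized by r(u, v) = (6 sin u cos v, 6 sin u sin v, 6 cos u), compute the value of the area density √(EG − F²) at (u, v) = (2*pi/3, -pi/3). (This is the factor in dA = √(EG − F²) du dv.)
√(EG − F²)|_{(2*pi/3, -pi/3)} = 18*sqrt(3)

E = 36, F = 0, G = 36*sin(u)^2, so EG − F² = 1296*sin(u)^2. Taking the positive square root: √(EG − F²) = 36*Abs(sin(u)). At (u, v) = (2*pi/3, -pi/3): 18*sqrt(3).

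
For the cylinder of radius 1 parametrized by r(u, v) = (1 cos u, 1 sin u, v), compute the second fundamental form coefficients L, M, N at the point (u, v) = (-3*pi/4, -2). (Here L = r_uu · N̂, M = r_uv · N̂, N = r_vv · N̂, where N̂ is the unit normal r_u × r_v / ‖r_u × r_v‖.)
L = -1;  M = 0;  N = 0

Compute the unit normal N̂(u, v) = (cos(u), sin(u), 0), and the second partials r_uu, r_uv, r_vv. Take dot products:
  L(u, v) = r_uu · N̂ = -1,
  M(u, v) = r_uv · N̂ = 0,
  N(u, v) = r_vv · N̂ = 0.
Evaluating at (u, v) = (-3*pi/4, -2):
  L = -1, M = 0, N = 0.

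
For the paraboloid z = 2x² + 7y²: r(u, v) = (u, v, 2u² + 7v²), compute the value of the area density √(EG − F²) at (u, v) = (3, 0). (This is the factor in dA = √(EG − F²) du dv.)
√(EG − F²)|_{(3, 0)} = sqrt(145)

E = 16*u^2 + 1, F = 56*u*v, G = 196*v^2 + 1, so EG − F² = 16*u^2 + 196*v^2 + 1. Taking the positive square root: √(EG − F²) = sqrt(16*u^2 + 196*v^2 + 1). At (u, v) = (3, 0): sqrt(145).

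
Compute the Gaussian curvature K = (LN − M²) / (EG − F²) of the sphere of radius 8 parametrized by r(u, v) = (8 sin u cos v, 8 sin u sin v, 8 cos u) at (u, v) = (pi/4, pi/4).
K = 1/64

Coefficients of the first fundamental form: E = 64, F = 0, G = 64*sin(u)^2.
Coefficients of the second fundamental form: L = -8*sin(u)/Abs(sin(u)), M = 0, N = -8*sin(u)^3/Abs(sin(u)).
Assemble K = (LN − M²)/(EG − F²) = 1/64. At (u, v) = (pi/4, pi/4): K = 1/64.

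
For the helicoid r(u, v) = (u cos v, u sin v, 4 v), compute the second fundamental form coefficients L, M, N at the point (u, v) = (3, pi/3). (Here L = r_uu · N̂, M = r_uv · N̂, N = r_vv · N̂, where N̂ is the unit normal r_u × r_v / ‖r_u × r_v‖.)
L = 0;  M = -4/5;  N = 0

Compute the unit normal N̂(u, v) = (4*sin(v)/sqrt(u^2 + 16), -4*cos(v)/sqrt(u^2 + 16), u/sqrt(u^2 + 16)), and the second partials r_uu, r_uv, r_vv. Take dot products:
  L(u, v) = r_uu · N̂ = 0,
  M(u, v) = r_uv · N̂ = -4/sqrt(u^2 + 16),
  N(u, v) = r_vv · N̂ = 0.
Evaluating at (u, v) = (3, pi/3):
  L = 0, M = -4/5, N = 0.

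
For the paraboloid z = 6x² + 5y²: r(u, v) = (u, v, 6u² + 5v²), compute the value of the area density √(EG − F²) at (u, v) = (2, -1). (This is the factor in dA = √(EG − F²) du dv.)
√(EG − F²)|_{(2, -1)} = sqrt(677)

E = 144*u^2 + 1, F = 120*u*v, G = 100*v^2 + 1, so EG − F² = 144*u^2 + 100*v^2 + 1. Taking the positive square root: √(EG − F²) = sqrt(144*u^2 + 100*v^2 + 1). At (u, v) = (2, -1): sqrt(677).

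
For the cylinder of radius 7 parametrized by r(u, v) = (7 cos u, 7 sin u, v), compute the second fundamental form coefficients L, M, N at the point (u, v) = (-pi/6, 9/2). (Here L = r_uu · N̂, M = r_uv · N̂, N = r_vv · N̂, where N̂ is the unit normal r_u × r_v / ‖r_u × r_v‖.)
L = -7;  M = 0;  N = 0

Compute the unit normal N̂(u, v) = (cos(u), sin(u), 0), and the second partials r_uu, r_uv, r_vv. Take dot products:
  L(u, v) = r_uu · N̂ = -7,
  M(u, v) = r_uv · N̂ = 0,
  N(u, v) = r_vv · N̂ = 0.
Evaluating at (u, v) = (-pi/6, 9/2):
  L = -7, M = 0, N = 0.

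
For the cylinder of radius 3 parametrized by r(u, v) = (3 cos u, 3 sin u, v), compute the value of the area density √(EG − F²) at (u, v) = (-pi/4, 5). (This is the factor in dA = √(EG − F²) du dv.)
√(EG − F²)|_{(-pi/4, 5)} = 3

E = 9, F = 0, G = 1, so EG − F² = 9. Taking the positive square root: √(EG − F²) = 3. At (u, v) = (-pi/4, 5): 3.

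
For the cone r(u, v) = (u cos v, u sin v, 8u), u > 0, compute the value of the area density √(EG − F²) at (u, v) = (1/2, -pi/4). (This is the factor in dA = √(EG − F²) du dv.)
√(EG − F²)|_{(1/2, -pi/4)} = sqrt(65)/2

E = 65, F = 0, G = u^2, so EG − F² = 65*u^2. Taking the positive square root: √(EG − F²) = sqrt(65)*Abs(u). At (u, v) = (1/2, -pi/4): sqrt(65)/2.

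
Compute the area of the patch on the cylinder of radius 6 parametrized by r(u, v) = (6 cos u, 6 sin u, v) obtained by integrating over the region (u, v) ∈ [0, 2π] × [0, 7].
Area = 84*pi

Area = ∫∫ √(EG − F²) du dv with √(EG − F²) = 6. Integrating over [0, 2π] × [0, 7] gives 84*pi.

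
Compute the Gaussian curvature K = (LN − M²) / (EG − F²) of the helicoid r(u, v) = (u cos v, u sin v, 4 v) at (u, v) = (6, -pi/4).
K = -1/169

Coefficients of the first fundamental form: E = 1, F = 0, G = u^2 + 16.
Coefficients of the second fundamental form: L = 0, M = -4/sqrt(u^2 + 16), N = 0.
Assemble K = (LN − M²)/(EG − F²) = -16/(u^2 + 16)^2. At (u, v) = (6, -pi/4): K = -1/169.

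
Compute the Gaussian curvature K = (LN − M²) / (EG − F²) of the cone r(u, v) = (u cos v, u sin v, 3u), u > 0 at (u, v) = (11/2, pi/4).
K = 0

Coefficients of the first fundamental form: E = 10, F = 0, G = u^2.
Coefficients of the second fundamental form: L = 0, M = 0, N = 3*sqrt(10)*u^2/(10*Abs(u)).
Assemble K = (LN − M²)/(EG − F²) = 0. At (u, v) = (11/2, pi/4): K = 0.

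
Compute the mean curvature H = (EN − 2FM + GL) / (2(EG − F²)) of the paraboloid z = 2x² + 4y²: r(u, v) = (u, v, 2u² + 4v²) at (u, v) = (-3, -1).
H = 710*sqrt(209)/43681

With E = 16*u^2 + 1, F = 32*u*v, G = 64*v^2 + 1, L = 4/sqrt(16*u^2 + 64*v^2 + 1), M = 0, N = 8/sqrt(16*u^2 + 64*v^2 + 1), assemble
  H = (EN − 2FM + GL) / (2(EG − F²)) = 2*(32*u^2 + 64*v^2 + 3)/(16*u^2 + 64*v^2 + 1)^(3/2).
At (u, v) = (-3, -1): H = 710*sqrt(209)/43681.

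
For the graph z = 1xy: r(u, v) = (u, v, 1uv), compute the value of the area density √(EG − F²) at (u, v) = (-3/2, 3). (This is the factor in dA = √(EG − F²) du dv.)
√(EG − F²)|_{(-3/2, 3)} = 7/2

E = v^2 + 1, F = u*v, G = u^2 + 1, so EG − F² = u^2 + v^2 + 1. Taking the positive square root: √(EG − F²) = sqrt(u^2 + v^2 + 1). At (u, v) = (-3/2, 3): 7/2.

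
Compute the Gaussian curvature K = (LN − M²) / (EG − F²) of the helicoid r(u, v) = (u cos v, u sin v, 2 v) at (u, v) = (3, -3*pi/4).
K = -4/169

Coefficients of the first fundamental form: E = 1, F = 0, G = u^2 + 4.
Coefficients of the second fundamental form: L = 0, M = -2/sqrt(u^2 + 4), N = 0.
Assemble K = (LN − M²)/(EG − F²) = -4/(u^2 + 4)^2. At (u, v) = (3, -3*pi/4): K = -4/169.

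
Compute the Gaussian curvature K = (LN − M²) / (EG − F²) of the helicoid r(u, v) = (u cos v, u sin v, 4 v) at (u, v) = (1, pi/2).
K = -16/289

Coefficients of the first fundamental form: E = 1, F = 0, G = u^2 + 16.
Coefficients of the second fundamental form: L = 0, M = -4/sqrt(u^2 + 16), N = 0.
Assemble K = (LN − M²)/(EG − F²) = -16/(u^2 + 16)^2. At (u, v) = (1, pi/2): K = -16/289.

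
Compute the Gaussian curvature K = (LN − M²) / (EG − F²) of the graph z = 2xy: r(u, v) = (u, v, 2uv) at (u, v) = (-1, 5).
K = -4/11025

Coefficients of the first fundamental form: E = 4*v^2 + 1, F = 4*u*v, G = 4*u^2 + 1.
Coefficients of the second fundamental form: L = 0, M = 2/sqrt(4*u^2 + 4*v^2 + 1), N = 0.
Assemble K = (LN − M²)/(EG − F²) = -4/(16*u^4 + 32*u^2*v^2 + 8*u^2 + 16*v^4 + 8*v^2 + 1). At (u, v) = (-1, 5): K = -4/11025.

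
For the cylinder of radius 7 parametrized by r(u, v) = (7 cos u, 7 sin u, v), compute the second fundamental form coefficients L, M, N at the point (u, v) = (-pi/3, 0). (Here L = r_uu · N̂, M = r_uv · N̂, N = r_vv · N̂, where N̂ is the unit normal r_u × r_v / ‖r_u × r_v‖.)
L = -7;  M = 0;  N = 0

Compute the unit normal N̂(u, v) = (cos(u), sin(u), 0), and the second partials r_uu, r_uv, r_vv. Take dot products:
  L(u, v) = r_uu · N̂ = -7,
  M(u, v) = r_uv · N̂ = 0,
  N(u, v) = r_vv · N̂ = 0.
Evaluating at (u, v) = (-pi/3, 0):
  L = -7, M = 0, N = 0.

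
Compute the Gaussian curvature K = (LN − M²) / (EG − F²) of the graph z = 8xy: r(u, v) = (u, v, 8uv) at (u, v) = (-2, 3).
K = -64/693889

Coefficients of the first fundamental form: E = 64*v^2 + 1, F = 64*u*v, G = 64*u^2 + 1.
Coefficients of the second fundamental form: L = 0, M = 8/sqrt(64*u^2 + 64*v^2 + 1), N = 0.
Assemble K = (LN − M²)/(EG − F²) = -64/(4096*u^4 + 8192*u^2*v^2 + 128*u^2 + 4096*v^4 + 128*v^2 + 1). At (u, v) = (-2, 3): K = -64/693889.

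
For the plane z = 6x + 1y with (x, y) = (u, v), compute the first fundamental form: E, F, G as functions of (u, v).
E = 37;  F = 6;  G = 2

Compute partials: r_u = (1, 0, 6), r_v = (0, 1, 1). Then
  E = r_u · r_u = 37,
  F = r_u · r_v = 6,
  G = r_v · r_v = 2.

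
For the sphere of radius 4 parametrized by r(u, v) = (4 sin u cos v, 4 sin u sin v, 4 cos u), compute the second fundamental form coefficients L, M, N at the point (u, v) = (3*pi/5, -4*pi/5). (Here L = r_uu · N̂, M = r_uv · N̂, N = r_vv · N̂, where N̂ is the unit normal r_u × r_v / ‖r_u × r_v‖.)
L = -4;  M = 0;  N = -5/2 - sqrt(5)/2

Compute the unit normal N̂(u, v) = (sin(u)^2*cos(v)/Abs(sin(u)), sin(u)^2*sin(v)/Abs(sin(u)), sin(2*u)/(2*Abs(sin(u)))), and the second partials r_uu, r_uv, r_vv. Take dot products:
  L(u, v) = r_uu · N̂ = -4*sin(u)/Abs(sin(u)),
  M(u, v) = r_uv · N̂ = 0,
  N(u, v) = r_vv · N̂ = -4*sin(u)^3/Abs(sin(u)).
Evaluating at (u, v) = (3*pi/5, -4*pi/5):
  L = -4, M = 0, N = -5/2 - sqrt(5)/2.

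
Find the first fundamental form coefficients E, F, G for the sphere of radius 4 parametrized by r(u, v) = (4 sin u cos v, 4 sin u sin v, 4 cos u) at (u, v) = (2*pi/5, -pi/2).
E = 16;  F = 0;  G = 2*sqrt(5) + 10

Partials: r_u = (4*cos(u)*cos(v), 4*sin(v)*cos(u), -4*sin(u)), r_v = (-4*sin(u)*sin(v), 4*sin(u)*cos(v), 0). As functions of (u, v):
  E = r_u · r_u = 16,
  F = r_u · r_v = 0,
  G = r_v · r_v = 16*sin(u)^2.
Evaluating at (u, v) = (2*pi/5, -pi/2): E = 16, F = 0, G = 2*sqrt(5) + 10.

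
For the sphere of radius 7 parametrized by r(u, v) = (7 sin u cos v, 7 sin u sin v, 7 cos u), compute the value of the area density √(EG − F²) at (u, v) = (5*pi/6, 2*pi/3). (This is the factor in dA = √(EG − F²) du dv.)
√(EG − F²)|_{(5*pi/6, 2*pi/3)} = 49/2

E = 49, F = 0, G = 49*sin(u)^2, so EG − F² = 2401*sin(u)^2. Taking the positive square root: √(EG − F²) = 49*Abs(sin(u)). At (u, v) = (5*pi/6, 2*pi/3): 49/2.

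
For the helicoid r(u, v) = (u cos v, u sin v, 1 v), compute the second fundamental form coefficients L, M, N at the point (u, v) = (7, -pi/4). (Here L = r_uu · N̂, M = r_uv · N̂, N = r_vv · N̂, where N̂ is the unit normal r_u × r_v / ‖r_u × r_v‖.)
L = 0;  M = -sqrt(2)/10;  N = 0

Compute the unit normal N̂(u, v) = (sin(v)/sqrt(u^2 + 1), -cos(v)/sqrt(u^2 + 1), u/sqrt(u^2 + 1)), and the second partials r_uu, r_uv, r_vv. Take dot products:
  L(u, v) = r_uu · N̂ = 0,
  M(u, v) = r_uv · N̂ = -1/sqrt(u^2 + 1),
  N(u, v) = r_vv · N̂ = 0.
Evaluating at (u, v) = (7, -pi/4):
  L = 0, M = -sqrt(2)/10, N = 0.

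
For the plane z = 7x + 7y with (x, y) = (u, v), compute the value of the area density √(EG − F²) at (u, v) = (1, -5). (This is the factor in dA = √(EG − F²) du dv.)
√(EG − F²)|_{(1, -5)} = 3*sqrt(11)

E = 50, F = 49, G = 50, so EG − F² = 99. Taking the positive square root: √(EG − F²) = 3*sqrt(11). At (u, v) = (1, -5): 3*sqrt(11).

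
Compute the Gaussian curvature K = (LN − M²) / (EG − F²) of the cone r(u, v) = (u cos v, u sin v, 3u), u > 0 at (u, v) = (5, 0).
K = 0

Coefficients of the first fundamental form: E = 10, F = 0, G = u^2.
Coefficients of the second fundamental form: L = 0, M = 0, N = 3*sqrt(10)*u^2/(10*Abs(u)).
Assemble K = (LN − M²)/(EG − F²) = 0. At (u, v) = (5, 0): K = 0.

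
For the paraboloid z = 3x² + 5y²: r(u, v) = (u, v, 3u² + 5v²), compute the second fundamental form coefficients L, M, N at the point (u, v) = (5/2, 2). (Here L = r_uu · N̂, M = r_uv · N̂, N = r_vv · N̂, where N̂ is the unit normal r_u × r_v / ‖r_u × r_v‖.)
L = 3*sqrt(626)/313;  M = 0;  N = 5*sqrt(626)/313

Compute the unit normal N̂(u, v) = (-6*u/sqrt(36*u^2 + 100*v^2 + 1), -10*v/sqrt(36*u^2 + 100*v^2 + 1), 1/sqrt(36*u^2 + 100*v^2 + 1)), and the second partials r_uu, r_uv, r_vv. Take dot products:
  L(u, v) = r_uu · N̂ = 6/sqrt(36*u^2 + 100*v^2 + 1),
  M(u, v) = r_uv · N̂ = 0,
  N(u, v) = r_vv · N̂ = 10/sqrt(36*u^2 + 100*v^2 + 1).
Evaluating at (u, v) = (5/2, 2):
  L = 3*sqrt(626)/313, M = 0, N = 5*sqrt(626)/313.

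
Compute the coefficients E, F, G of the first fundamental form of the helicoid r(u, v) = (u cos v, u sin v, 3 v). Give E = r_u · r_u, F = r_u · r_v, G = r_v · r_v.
E = 1;  F = 0;  G = u^2 + 9

Compute partials: r_u = (cos(v), sin(v), 0), r_v = (-u*sin(v), u*cos(v), 3). Then
  E = r_u · r_u = 1,
  F = r_u · r_v = 0,
  G = r_v · r_v = u^2 + 9.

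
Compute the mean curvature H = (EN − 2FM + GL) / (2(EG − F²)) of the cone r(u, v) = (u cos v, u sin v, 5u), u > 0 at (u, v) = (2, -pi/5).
H = 5*sqrt(26)/104

With E = 26, F = 0, G = u^2, L = 0, M = 0, N = 5*sqrt(26)*u^2/(26*Abs(u)), assemble
  H = (EN − 2FM + GL) / (2(EG − F²)) = 5*sqrt(26)/(52*Abs(u)).
At (u, v) = (2, -pi/5): H = 5*sqrt(26)/104.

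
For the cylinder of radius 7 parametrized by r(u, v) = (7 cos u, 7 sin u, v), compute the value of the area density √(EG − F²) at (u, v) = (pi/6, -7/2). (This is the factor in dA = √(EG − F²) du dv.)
√(EG − F²)|_{(pi/6, -7/2)} = 7

E = 49, F = 0, G = 1, so EG − F² = 49. Taking the positive square root: √(EG − F²) = 7. At (u, v) = (pi/6, -7/2): 7.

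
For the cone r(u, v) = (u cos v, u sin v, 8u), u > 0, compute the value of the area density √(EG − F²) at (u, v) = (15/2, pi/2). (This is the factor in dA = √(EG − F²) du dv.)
√(EG − F²)|_{(15/2, pi/2)} = 15*sqrt(65)/2

E = 65, F = 0, G = u^2, so EG − F² = 65*u^2. Taking the positive square root: √(EG − F²) = sqrt(65)*Abs(u). At (u, v) = (15/2, pi/2): 15*sqrt(65)/2.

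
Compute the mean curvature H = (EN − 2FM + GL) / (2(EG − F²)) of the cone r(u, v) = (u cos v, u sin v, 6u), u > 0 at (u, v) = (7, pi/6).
H = 3*sqrt(37)/259

With E = 37, F = 0, G = u^2, L = 0, M = 0, N = 6*sqrt(37)*u^2/(37*Abs(u)), assemble
  H = (EN − 2FM + GL) / (2(EG − F²)) = 3*sqrt(37)/(37*Abs(u)).
At (u, v) = (7, pi/6): H = 3*sqrt(37)/259.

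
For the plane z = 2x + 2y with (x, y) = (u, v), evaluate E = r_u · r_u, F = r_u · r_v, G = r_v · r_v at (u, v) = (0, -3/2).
E = 5;  F = 4;  G = 5

Partials: r_u = (1, 0, 2), r_v = (0, 1, 2). As functions of (u, v):
  E = r_u · r_u = 5,
  F = r_u · r_v = 4,
  G = r_v · r_v = 5.
Evaluating at (u, v) = (0, -3/2): E = 5, F = 4, G = 5.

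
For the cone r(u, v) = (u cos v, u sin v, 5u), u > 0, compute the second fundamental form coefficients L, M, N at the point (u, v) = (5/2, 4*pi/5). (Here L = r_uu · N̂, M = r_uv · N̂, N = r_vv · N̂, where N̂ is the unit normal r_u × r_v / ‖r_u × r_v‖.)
L = 0;  M = 0;  N = 25*sqrt(26)/52

Compute the unit normal N̂(u, v) = (-5*sqrt(26)*u*cos(v)/(26*Abs(u)), -5*sqrt(26)*u*sin(v)/(26*Abs(u)), sqrt(26)*u/(26*Abs(u))), and the second partials r_uu, r_uv, r_vv. Take dot products:
  L(u, v) = r_uu · N̂ = 0,
  M(u, v) = r_uv · N̂ = 0,
  N(u, v) = r_vv · N̂ = 5*sqrt(26)*u^2/(26*Abs(u)).
Evaluating at (u, v) = (5/2, 4*pi/5):
  L = 0, M = 0, N = 25*sqrt(26)/52.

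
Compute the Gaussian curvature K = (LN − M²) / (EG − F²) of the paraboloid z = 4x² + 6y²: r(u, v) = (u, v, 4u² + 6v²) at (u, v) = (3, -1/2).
K = 96/375769

Coefficients of the first fundamental form: E = 64*u^2 + 1, F = 96*u*v, G = 144*v^2 + 1.
Coefficients of the second fundamental form: L = 8/sqrt(64*u^2 + 144*v^2 + 1), M = 0, N = 12/sqrt(64*u^2 + 144*v^2 + 1).
Assemble K = (LN − M²)/(EG − F²) = 96/(4096*u^4 + 18432*u^2*v^2 + 128*u^2 + 20736*v^4 + 288*v^2 + 1). At (u, v) = (3, -1/2): K = 96/375769.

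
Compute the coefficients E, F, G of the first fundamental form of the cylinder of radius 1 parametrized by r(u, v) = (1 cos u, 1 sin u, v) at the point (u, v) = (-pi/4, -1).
E = 1;  F = 0;  G = 1

Partials: r_u = (-sin(u), cos(u), 0), r_v = (0, 0, 1). As functions of (u, v):
  E = r_u · r_u = 1,
  F = r_u · r_v = 0,
  G = r_v · r_v = 1.
Evaluating at (u, v) = (-pi/4, -1): E = 1, F = 0, G = 1.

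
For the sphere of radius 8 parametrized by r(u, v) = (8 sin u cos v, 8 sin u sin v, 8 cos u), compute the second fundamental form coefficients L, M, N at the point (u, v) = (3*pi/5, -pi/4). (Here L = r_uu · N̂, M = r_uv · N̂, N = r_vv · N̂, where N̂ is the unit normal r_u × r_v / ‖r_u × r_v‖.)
L = -8;  M = 0;  N = -5 - sqrt(5)

Compute the unit normal N̂(u, v) = (sin(u)^2*cos(v)/Abs(sin(u)), sin(u)^2*sin(v)/Abs(sin(u)), sin(2*u)/(2*Abs(sin(u)))), and the second partials r_uu, r_uv, r_vv. Take dot products:
  L(u, v) = r_uu · N̂ = -8*sin(u)/Abs(sin(u)),
  M(u, v) = r_uv · N̂ = 0,
  N(u, v) = r_vv · N̂ = -8*sin(u)^3/Abs(sin(u)).
Evaluating at (u, v) = (3*pi/5, -pi/4):
  L = -8, M = 0, N = -5 - sqrt(5).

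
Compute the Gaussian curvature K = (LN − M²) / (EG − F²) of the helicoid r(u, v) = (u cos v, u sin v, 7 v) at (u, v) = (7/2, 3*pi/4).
K = -16/1225

Coefficients of the first fundamental form: E = 1, F = 0, G = u^2 + 49.
Coefficients of the second fundamental form: L = 0, M = -7/sqrt(u^2 + 49), N = 0.
Assemble K = (LN − M²)/(EG − F²) = -49/(u^2 + 49)^2. At (u, v) = (7/2, 3*pi/4): K = -16/1225.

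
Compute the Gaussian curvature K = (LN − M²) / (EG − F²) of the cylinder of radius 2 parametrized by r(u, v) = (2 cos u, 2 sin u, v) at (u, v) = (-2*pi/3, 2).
K = 0

Coefficients of the first fundamental form: E = 4, F = 0, G = 1.
Coefficients of the second fundamental form: L = -2, M = 0, N = 0.
Assemble K = (LN − M²)/(EG − F²) = 0. At (u, v) = (-2*pi/3, 2): K = 0.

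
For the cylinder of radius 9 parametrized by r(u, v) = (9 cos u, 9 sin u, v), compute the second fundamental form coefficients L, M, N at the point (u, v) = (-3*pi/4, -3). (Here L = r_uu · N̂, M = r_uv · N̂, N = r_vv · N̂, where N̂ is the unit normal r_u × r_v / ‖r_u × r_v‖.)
L = -9;  M = 0;  N = 0

Compute the unit normal N̂(u, v) = (cos(u), sin(u), 0), and the second partials r_uu, r_uv, r_vv. Take dot products:
  L(u, v) = r_uu · N̂ = -9,
  M(u, v) = r_uv · N̂ = 0,
  N(u, v) = r_vv · N̂ = 0.
Evaluating at (u, v) = (-3*pi/4, -3):
  L = -9, M = 0, N = 0.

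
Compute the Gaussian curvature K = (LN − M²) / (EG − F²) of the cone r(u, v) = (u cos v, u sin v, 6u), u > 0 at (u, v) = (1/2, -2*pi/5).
K = 0

Coefficients of the first fundamental form: E = 37, F = 0, G = u^2.
Coefficients of the second fundamental form: L = 0, M = 0, N = 6*sqrt(37)*u^2/(37*Abs(u)).
Assemble K = (LN − M²)/(EG − F²) = 0. At (u, v) = (1/2, -2*pi/5): K = 0.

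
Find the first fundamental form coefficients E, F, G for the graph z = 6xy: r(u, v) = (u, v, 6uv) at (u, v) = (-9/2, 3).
E = 325;  F = -486;  G = 730

Partials: r_u = (1, 0, 6*v), r_v = (0, 1, 6*u). As functions of (u, v):
  E = r_u · r_u = 36*v^2 + 1,
  F = r_u · r_v = 36*u*v,
  G = r_v · r_v = 36*u^2 + 1.
Evaluating at (u, v) = (-9/2, 3): E = 325, F = -486, G = 730.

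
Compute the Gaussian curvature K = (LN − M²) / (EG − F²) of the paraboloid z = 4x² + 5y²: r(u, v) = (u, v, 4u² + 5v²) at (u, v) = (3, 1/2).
K = 20/90601

Coefficients of the first fundamental form: E = 64*u^2 + 1, F = 80*u*v, G = 100*v^2 + 1.
Coefficients of the second fundamental form: L = 8/sqrt(64*u^2 + 100*v^2 + 1), M = 0, N = 10/sqrt(64*u^2 + 100*v^2 + 1).
Assemble K = (LN − M²)/(EG − F²) = 80/(4096*u^4 + 12800*u^2*v^2 + 128*u^2 + 10000*v^4 + 200*v^2 + 1). At (u, v) = (3, 1/2): K = 20/90601.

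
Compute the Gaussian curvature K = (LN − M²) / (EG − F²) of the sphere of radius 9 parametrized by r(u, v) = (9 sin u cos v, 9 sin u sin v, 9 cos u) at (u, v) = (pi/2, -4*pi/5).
K = 1/81

Coefficients of the first fundamental form: E = 81, F = 0, G = 81*sin(u)^2.
Coefficients of the second fundamental form: L = -9*sin(u)/Abs(sin(u)), M = 0, N = -9*sin(u)^3/Abs(sin(u)).
Assemble K = (LN − M²)/(EG − F²) = 1/81. At (u, v) = (pi/2, -4*pi/5): K = 1/81.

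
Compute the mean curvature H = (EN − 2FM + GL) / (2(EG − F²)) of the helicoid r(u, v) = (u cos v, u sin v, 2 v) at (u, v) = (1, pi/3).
H = 0

With E = 1, F = 0, G = u^2 + 4, L = 0, M = -2/sqrt(u^2 + 4), N = 0, assemble
  H = (EN − 2FM + GL) / (2(EG − F²)) = 0.
At (u, v) = (1, pi/3): H = 0.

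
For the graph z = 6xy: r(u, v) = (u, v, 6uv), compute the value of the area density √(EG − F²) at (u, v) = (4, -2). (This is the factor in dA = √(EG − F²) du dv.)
√(EG − F²)|_{(4, -2)} = sqrt(721)

E = 36*v^2 + 1, F = 36*u*v, G = 36*u^2 + 1, so EG − F² = 36*u^2 + 36*v^2 + 1. Taking the positive square root: √(EG − F²) = sqrt(36*u^2 + 36*v^2 + 1). At (u, v) = (4, -2): sqrt(721).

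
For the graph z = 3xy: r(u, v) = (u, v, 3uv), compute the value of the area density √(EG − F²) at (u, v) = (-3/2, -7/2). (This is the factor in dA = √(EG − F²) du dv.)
√(EG − F²)|_{(-3/2, -7/2)} = sqrt(526)/2

E = 9*v^2 + 1, F = 9*u*v, G = 9*u^2 + 1, so EG − F² = 9*u^2 + 9*v^2 + 1. Taking the positive square root: √(EG − F²) = sqrt(9*u^2 + 9*v^2 + 1). At (u, v) = (-3/2, -7/2): sqrt(526)/2.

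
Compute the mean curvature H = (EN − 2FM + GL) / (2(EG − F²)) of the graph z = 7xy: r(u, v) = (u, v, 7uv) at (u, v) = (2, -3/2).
H = 8232*sqrt(1229)/1510441

With E = 49*v^2 + 1, F = 49*u*v, G = 49*u^2 + 1, L = 0, M = 7/sqrt(49*u^2 + 49*v^2 + 1), N = 0, assemble
  H = (EN − 2FM + GL) / (2(EG − F²)) = -343*u*v/(49*u^2 + 49*v^2 + 1)^(3/2).
At (u, v) = (2, -3/2): H = 8232*sqrt(1229)/1510441.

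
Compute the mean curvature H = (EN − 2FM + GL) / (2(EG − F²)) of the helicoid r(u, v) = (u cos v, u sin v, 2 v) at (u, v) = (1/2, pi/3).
H = 0

With E = 1, F = 0, G = u^2 + 4, L = 0, M = -2/sqrt(u^2 + 4), N = 0, assemble
  H = (EN − 2FM + GL) / (2(EG − F²)) = 0.
At (u, v) = (1/2, pi/3): H = 0.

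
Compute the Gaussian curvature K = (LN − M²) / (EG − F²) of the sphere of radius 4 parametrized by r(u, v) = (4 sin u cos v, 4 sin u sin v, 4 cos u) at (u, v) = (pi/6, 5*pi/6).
K = 1/16

Coefficients of the first fundamental form: E = 16, F = 0, G = 16*sin(u)^2.
Coefficients of the second fundamental form: L = -4*sin(u)/Abs(sin(u)), M = 0, N = -4*sin(u)^3/Abs(sin(u)).
Assemble K = (LN − M²)/(EG − F²) = 1/16. At (u, v) = (pi/6, 5*pi/6): K = 1/16.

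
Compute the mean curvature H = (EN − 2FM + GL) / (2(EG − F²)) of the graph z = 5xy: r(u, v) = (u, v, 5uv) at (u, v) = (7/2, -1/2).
H = 875*sqrt(1254)/786258

With E = 25*v^2 + 1, F = 25*u*v, G = 25*u^2 + 1, L = 0, M = 5/sqrt(25*u^2 + 25*v^2 + 1), N = 0, assemble
  H = (EN − 2FM + GL) / (2(EG − F²)) = -125*u*v/(25*u^2 + 25*v^2 + 1)^(3/2).
At (u, v) = (7/2, -1/2): H = 875*sqrt(1254)/786258.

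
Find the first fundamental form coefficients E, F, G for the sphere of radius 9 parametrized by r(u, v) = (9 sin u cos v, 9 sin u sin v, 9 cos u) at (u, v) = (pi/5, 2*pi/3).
E = 81;  F = 0;  G = 405/8 - 81*sqrt(5)/8

Partials: r_u = (9*cos(u)*cos(v), 9*sin(v)*cos(u), -9*sin(u)), r_v = (-9*sin(u)*sin(v), 9*sin(u)*cos(v), 0). As functions of (u, v):
  E = r_u · r_u = 81,
  F = r_u · r_v = 0,
  G = r_v · r_v = 81*sin(u)^2.
Evaluating at (u, v) = (pi/5, 2*pi/3): E = 81, F = 0, G = 405/8 - 81*sqrt(5)/8.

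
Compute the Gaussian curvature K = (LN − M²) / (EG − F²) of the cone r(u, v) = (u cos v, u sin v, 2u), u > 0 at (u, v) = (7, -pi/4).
K = 0

Coefficients of the first fundamental form: E = 5, F = 0, G = u^2.
Coefficients of the second fundamental form: L = 0, M = 0, N = 2*sqrt(5)*u^2/(5*Abs(u)).
Assemble K = (LN − M²)/(EG − F²) = 0. At (u, v) = (7, -pi/4): K = 0.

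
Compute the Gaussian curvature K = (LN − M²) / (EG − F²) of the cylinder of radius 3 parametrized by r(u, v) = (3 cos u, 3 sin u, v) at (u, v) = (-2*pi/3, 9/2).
K = 0

Coefficients of the first fundamental form: E = 9, F = 0, G = 1.
Coefficients of the second fundamental form: L = -3, M = 0, N = 0.
Assemble K = (LN − M²)/(EG − F²) = 0. At (u, v) = (-2*pi/3, 9/2): K = 0.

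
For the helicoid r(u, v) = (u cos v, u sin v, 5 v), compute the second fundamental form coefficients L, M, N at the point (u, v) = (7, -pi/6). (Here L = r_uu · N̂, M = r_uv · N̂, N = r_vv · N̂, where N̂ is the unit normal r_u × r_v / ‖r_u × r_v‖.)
L = 0;  M = -5*sqrt(74)/74;  N = 0

Compute the unit normal N̂(u, v) = (5*sin(v)/sqrt(u^2 + 25), -5*cos(v)/sqrt(u^2 + 25), u/sqrt(u^2 + 25)), and the second partials r_uu, r_uv, r_vv. Take dot products:
  L(u, v) = r_uu · N̂ = 0,
  M(u, v) = r_uv · N̂ = -5/sqrt(u^2 + 25),
  N(u, v) = r_vv · N̂ = 0.
Evaluating at (u, v) = (7, -pi/6):
  L = 0, M = -5*sqrt(74)/74, N = 0.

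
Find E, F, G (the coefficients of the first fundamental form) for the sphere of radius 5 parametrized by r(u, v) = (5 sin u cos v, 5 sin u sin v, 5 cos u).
E = 25;  F = 0;  G = 25*sin(u)^2

Compute partials: r_u = (5*cos(u)*cos(v), 5*sin(v)*cos(u), -5*sin(u)), r_v = (-5*sin(u)*sin(v), 5*sin(u)*cos(v), 0). Then
  E = r_u · r_u = 25,
  F = r_u · r_v = 0,
  G = r_v · r_v = 25*sin(u)^2.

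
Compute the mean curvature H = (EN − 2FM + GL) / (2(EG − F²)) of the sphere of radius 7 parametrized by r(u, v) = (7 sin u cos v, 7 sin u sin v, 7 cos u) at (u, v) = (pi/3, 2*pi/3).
H = -1/7

With E = 49, F = 0, G = 49*sin(u)^2, L = -7*sin(u)/Abs(sin(u)), M = 0, N = -7*sin(u)^3/Abs(sin(u)), assemble
  H = (EN − 2FM + GL) / (2(EG − F²)) = -sin(u)/(7*Abs(sin(u))).
At (u, v) = (pi/3, 2*pi/3): H = -1/7.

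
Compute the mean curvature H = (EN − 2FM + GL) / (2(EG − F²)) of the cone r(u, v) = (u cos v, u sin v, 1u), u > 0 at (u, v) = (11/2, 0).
H = sqrt(2)/22

With E = 2, F = 0, G = u^2, L = 0, M = 0, N = sqrt(2)*u^2/(2*Abs(u)), assemble
  H = (EN − 2FM + GL) / (2(EG − F²)) = sqrt(2)/(4*Abs(u)).
At (u, v) = (11/2, 0): H = sqrt(2)/22.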